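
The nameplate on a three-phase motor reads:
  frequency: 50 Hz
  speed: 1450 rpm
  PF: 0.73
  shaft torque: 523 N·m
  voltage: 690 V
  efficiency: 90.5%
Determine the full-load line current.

ω = 2π×1450/60 = 151.8 rad/s; P_out = τω = 523 × 151.8 = 79391 W
P_in = P_out / η = 79391 / 0.905 = 87725 W
I_L = P_in / (√3·V_L·cosφ) = 87725 / (1.732 × 690 × 0.73) = 101 A

101 A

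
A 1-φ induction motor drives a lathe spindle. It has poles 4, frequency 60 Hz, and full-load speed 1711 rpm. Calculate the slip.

4.94 %

n_s = 120f/p = 120×60/4 = 1800 rpm
s = (n_s − n)/n_s = (1800 − 1711)/1800 = 0.0494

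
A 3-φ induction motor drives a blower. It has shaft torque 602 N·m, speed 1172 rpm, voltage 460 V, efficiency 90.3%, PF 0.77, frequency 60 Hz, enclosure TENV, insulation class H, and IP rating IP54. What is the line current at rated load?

133 A

ω = 2π×1172/60 = 122.7 rad/s; P_out = τω = 602 × 122.7 = 73865 W
P_in = P_out / η = 73865 / 0.903 = 81800 W
I_L = P_in / (√3·V_L·cosφ) = 81800 / (1.732 × 460 × 0.77) = 133 A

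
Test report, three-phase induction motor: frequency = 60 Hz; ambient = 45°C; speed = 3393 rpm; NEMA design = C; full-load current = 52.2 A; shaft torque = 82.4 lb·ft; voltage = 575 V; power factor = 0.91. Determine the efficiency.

τ = 82.4 lb·ft × 1.356 = 111.7 N·m
ω = 2π × 3393/60 = 355.3 rad/s; P_out = τω = 111.7 × 355.3 = 39687 W
P_in = √3·V_L·I_L·cosφ = 1.732 × 575 × 52.2 × 0.91 = 47307 W
η = P_out / P_in = 39687 / 47307 = 0.839 = 83.9%

83.9 %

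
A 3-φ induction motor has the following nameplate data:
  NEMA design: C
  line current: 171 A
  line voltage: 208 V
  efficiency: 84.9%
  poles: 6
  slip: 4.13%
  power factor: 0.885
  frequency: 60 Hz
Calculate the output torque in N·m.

P_in = √3·V·I·cosφ = 1.732 × 208 × 171 × 0.885 = 54519 W
P_out = η·P_in = 0.849 × 54519 = 46287 W
n_s = 120×60/6 = 1200 rpm; n = 1200×(1−0.0413) = 1150 rpm
ω = 2π×1150/60 = 120.4 rad/s
τ = P_out/ω = 46287/120.4 = 384 N·m

384 N·m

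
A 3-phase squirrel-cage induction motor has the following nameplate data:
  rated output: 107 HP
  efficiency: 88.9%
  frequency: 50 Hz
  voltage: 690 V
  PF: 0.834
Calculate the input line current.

P_out = 107 × 746 = 79822 W
P_in = P_out / η = 79822 / 0.889 = 89789 W
I_L = P_in / (√3·V_L·cosφ) = 89789 / (1.732 × 690 × 0.834) = 90.1 A

90.1 A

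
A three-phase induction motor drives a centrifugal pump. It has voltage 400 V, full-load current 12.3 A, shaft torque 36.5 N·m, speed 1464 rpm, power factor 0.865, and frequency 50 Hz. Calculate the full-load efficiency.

ω = 2π × 1464/60 = 153.3 rad/s; P_out = τω = 36.5 × 153.3 = 5595 W
P_in = √3·V_L·I_L·cosφ = 1.732 × 400 × 12.3 × 0.865 = 7371 W
η = P_out / P_in = 5595 / 7371 = 0.759 = 75.9%

75.9 %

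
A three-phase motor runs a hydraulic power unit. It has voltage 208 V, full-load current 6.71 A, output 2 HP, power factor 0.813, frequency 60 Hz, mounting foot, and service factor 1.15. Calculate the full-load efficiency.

P_out = 2 × 746 = 1492 W
P_in = √3·V_L·I_L·cosφ = 1.732 × 208 × 6.71 × 0.813 = 1965 W
η = P_out / P_in = 1492 / 1965 = 0.759 = 75.9%

75.9 %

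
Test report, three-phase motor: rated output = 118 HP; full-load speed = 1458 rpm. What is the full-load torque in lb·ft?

425 lb·ft

P_out = 118 × 746 = 88028 W
ω = 2π × 1458/60 = 152.7 rad/s
τ = P_out/ω = 88028/152.7 = 576.5 N·m
In lb·ft: 576.5/1.356 = 425 lb·ft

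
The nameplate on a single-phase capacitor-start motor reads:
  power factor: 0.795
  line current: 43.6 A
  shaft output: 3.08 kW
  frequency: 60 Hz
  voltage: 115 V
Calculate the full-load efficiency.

77.3 %

P_out = 3.08 kW = 3080 W
P_in = V·I·cosφ = 115 × 43.6 × 0.795 = 3986 W
η = P_out / P_in = 3080 / 3986 = 0.773 = 77.3%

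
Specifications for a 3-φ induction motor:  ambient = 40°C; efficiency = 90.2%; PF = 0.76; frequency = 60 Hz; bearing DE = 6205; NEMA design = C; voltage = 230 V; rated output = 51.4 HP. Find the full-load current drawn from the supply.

P_out = 51.4 × 746 = 38344 W
P_in = P_out / η = 38344 / 0.902 = 42510 W
I_L = P_in / (√3·V_L·cosφ) = 42510 / (1.732 × 230 × 0.76) = 140 A

140 A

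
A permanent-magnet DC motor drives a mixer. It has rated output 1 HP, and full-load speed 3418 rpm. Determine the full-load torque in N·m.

P_out = 1 × 746 = 746 W
ω = 2π × 3418/60 = 357.9 rad/s
τ = P_out/ω = 746/357.9 = 2.08 N·m

2.08 N·m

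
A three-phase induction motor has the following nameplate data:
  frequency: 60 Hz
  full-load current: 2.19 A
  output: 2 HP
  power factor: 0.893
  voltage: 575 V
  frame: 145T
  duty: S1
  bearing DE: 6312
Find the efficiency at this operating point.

P_out = 2 × 746 = 1492 W
P_in = √3·V_L·I_L·cosφ = 1.732 × 575 × 2.19 × 0.893 = 1948 W
η = P_out / P_in = 1492 / 1948 = 0.766 = 76.6%

76.6 %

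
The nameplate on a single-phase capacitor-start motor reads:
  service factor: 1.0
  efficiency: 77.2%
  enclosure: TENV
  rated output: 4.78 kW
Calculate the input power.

P_out = 4780 W
P_in = P_out/η = 4780/0.772 = 6192 W = 6.19 kW

6.19 kW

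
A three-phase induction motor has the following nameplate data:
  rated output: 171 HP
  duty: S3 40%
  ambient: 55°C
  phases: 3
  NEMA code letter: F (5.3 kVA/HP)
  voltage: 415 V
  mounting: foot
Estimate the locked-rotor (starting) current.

1260 A

S_LR = 5.3 × 171 = 906.3 kVA
I_LR = S_LR/(√3·V_L) = 906300/(1.732×415) = 1260 A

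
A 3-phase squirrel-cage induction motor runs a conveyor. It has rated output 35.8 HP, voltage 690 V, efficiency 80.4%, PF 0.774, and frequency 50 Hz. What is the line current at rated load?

35.9 A

P_out = 35.8 × 746 = 26707 W
P_in = P_out / η = 26707 / 0.804 = 33218 W
I_L = P_in / (√3·V_L·cosφ) = 33218 / (1.732 × 690 × 0.774) = 35.9 A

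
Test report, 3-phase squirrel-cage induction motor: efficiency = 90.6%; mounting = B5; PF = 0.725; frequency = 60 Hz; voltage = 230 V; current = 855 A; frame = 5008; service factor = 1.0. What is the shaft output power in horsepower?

300 HP

P_in = √3·V·I·cosφ = 1.732 × 230 × 855 × 0.725 = 246933 W
P_out = η·P_in = 0.906 × 246933 = 223721 W
= 223721/746 = 300 HP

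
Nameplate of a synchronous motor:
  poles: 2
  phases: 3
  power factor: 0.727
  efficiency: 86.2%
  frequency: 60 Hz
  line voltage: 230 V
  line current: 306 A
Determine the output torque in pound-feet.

P_in = √3·V·I·cosφ = 1.732 × 230 × 306 × 0.727 = 88620 W
P_out = η·P_in = 0.862 × 88620 = 76390 W
n = n_s = 120×60/2 = 3600 rpm (synchronous)
ω = 2π×3600/60 = 377 rad/s
τ = P_out/ω = 76390/377 = 202.6 N·m
In lb·ft: 202.6/1.356 = 149 lb·ft

149 lb·ft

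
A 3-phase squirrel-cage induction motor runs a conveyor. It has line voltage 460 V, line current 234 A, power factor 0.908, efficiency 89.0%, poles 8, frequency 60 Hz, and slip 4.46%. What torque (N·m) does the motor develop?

P_in = √3·V·I·cosφ = 1.732 × 460 × 234 × 0.908 = 169281 W
P_out = η·P_in = 0.89 × 169281 = 150660 W
n_s = 120×60/8 = 900 rpm; n = 900×(1−0.0446) = 860 rpm
ω = 2π×860/60 = 90.06 rad/s
τ = P_out/ω = 150660/90.06 = 1670 N·m

1670 N·m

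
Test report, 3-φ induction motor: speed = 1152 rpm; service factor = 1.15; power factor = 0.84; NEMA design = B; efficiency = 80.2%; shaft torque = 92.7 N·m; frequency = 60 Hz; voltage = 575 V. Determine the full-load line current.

16.7 A

ω = 2π×1152/60 = 120.6 rad/s; P_out = τω = 92.7 × 120.6 = 11180 W
P_in = P_out / η = 11180 / 0.802 = 13940 W
I_L = P_in / (√3·V_L·cosφ) = 13940 / (1.732 × 575 × 0.84) = 16.7 A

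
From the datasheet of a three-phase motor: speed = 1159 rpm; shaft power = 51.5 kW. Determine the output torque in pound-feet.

ω = 2π × 1159/60 = 121.4 rad/s
τ = P/ω = 51500/121.4 = 424.2 N·m
In lb·ft: 424.2/1.356 = 313 lb·ft

313 lb·ft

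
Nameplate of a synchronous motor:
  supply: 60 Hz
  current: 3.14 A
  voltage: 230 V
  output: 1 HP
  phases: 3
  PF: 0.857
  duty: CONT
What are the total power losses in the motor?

P_in = √3·V·I·cosφ = 1.732×230×3.14×0.857 = 1072 W
P_out = 1×746 = 746 W
Losses = P_in − P_out = 1072 − 746 = 326 W

326 W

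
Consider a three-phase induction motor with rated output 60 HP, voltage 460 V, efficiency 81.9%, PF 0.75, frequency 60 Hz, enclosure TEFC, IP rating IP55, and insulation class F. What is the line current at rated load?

91.5 A

P_out = 60 × 746 = 44760 W
P_in = P_out / η = 44760 / 0.819 = 54652 W
I_L = P_in / (√3·V_L·cosφ) = 54652 / (1.732 × 460 × 0.75) = 91.5 A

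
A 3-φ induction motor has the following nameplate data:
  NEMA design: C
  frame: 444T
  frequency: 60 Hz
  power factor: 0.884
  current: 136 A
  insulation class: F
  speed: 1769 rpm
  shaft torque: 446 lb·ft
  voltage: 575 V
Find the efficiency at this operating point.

τ = 446 lb·ft × 1.356 = 604.8 N·m
ω = 2π × 1769/60 = 185.2 rad/s; P_out = τω = 604.8 × 185.2 = 112009 W
P_in = √3·V_L·I_L·cosφ = 1.732 × 575 × 136 × 0.884 = 119731 W
η = P_out / P_in = 112009 / 119731 = 0.936 = 93.6%

93.6 %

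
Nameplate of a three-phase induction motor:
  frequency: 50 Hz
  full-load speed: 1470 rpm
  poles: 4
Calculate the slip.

n_s = 120f/p = 120×50/4 = 1500 rpm
s = (n_s − n)/n_s = (1500 − 1470)/1500 = 0.0200

2.00 %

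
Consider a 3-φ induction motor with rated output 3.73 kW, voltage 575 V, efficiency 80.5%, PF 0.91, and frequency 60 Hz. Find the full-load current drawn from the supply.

P_out = 3.73 kW = 3730 W
P_in = P_out / η = 3730 / 0.805 = 4634 W
I_L = P_in / (√3·V_L·cosφ) = 4634 / (1.732 × 575 × 0.91) = 5.11 A

5.11 A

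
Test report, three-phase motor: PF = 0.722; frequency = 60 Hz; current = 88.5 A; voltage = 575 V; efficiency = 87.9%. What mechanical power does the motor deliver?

55.9 kW

P_in = √3·V·I·cosφ = 1.732 × 575 × 88.5 × 0.722 = 63635 W
P_out = η·P_in = 0.879 × 63635 = 55935 W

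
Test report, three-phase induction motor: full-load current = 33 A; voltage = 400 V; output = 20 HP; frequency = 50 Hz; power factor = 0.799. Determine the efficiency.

P_out = 20 × 746 = 14920 W
P_in = √3·V_L·I_L·cosφ = 1.732 × 400 × 33 × 0.799 = 18267 W
η = P_out / P_in = 14920 / 18267 = 0.817 = 81.7%

81.7 %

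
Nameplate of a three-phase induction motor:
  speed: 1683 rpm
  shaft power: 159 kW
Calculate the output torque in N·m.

ω = 2π × 1683/60 = 176.2 rad/s
τ = P/ω = 159000/176.2 = 902 N·m

902 N·m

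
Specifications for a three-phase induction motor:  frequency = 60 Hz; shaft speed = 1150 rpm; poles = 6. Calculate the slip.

n_s = 120f/p = 120×60/6 = 1200 rpm
s = (n_s − n)/n_s = (1200 − 1150)/1200 = 0.0417

4.17 %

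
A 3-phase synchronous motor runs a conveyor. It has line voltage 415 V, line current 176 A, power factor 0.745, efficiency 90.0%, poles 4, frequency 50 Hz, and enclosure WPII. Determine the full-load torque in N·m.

540 N·m

P_in = √3·V·I·cosφ = 1.732 × 415 × 176 × 0.745 = 94246 W
P_out = η·P_in = 0.9 × 94246 = 84821 W
n = n_s = 120×50/4 = 1500 rpm (synchronous)
ω = 2π×1500/60 = 157.1 rad/s
τ = P_out/ω = 84821/157.1 = 540 N·m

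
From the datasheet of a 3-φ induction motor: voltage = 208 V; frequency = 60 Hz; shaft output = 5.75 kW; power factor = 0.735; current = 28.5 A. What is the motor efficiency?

76.2 %

P_out = 5.75 kW = 5750 W
P_in = √3·V_L·I_L·cosφ = 1.732 × 208 × 28.5 × 0.735 = 7546 W
η = P_out / P_in = 5750 / 7546 = 0.762 = 76.2%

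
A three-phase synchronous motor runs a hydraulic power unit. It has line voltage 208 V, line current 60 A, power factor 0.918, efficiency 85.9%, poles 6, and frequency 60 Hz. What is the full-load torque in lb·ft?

P_in = √3·V·I·cosφ = 1.732 × 208 × 60 × 0.918 = 19843 W
P_out = η·P_in = 0.859 × 19843 = 17045 W
n = n_s = 120×60/6 = 1200 rpm (synchronous)
ω = 2π×1200/60 = 125.7 rad/s
τ = P_out/ω = 17045/125.7 = 135.6 N·m
In lb·ft: 135.6/1.356 = 100 lb·ft

100 lb·ft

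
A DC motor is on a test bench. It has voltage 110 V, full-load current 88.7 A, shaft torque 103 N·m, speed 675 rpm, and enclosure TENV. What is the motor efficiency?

ω = 2π × 675/60 = 70.69 rad/s; P_out = τω = 103 × 70.69 = 7281 W
P_in = V·I = 110 × 88.7 = 9757 W
η = P_out / P_in = 7281 / 9757 = 0.746 = 74.6%

74.6 %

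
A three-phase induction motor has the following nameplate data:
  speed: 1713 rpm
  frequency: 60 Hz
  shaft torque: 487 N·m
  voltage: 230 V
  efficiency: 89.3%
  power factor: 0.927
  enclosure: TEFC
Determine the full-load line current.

265 A

ω = 2π×1713/60 = 179.4 rad/s; P_out = τω = 487 × 179.4 = 87368 W
P_in = P_out / η = 87368 / 0.893 = 97837 W
I_L = P_in / (√3·V_L·cosφ) = 97837 / (1.732 × 230 × 0.927) = 265 A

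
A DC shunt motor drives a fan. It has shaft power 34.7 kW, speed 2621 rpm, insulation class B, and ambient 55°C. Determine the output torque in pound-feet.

ω = 2π × 2621/60 = 274.5 rad/s
τ = P/ω = 34700/274.5 = 126.4 N·m
In lb·ft: 126.4/1.356 = 93.2 lb·ft

93.2 lb·ft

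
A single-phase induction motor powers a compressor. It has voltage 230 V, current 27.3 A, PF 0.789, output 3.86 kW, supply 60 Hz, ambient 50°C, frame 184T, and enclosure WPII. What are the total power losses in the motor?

P_in = V·I·cosφ = 230×27.3×0.789 = 4954 W
P_out = 3860 W
Losses = P_in − P_out = 4954 − 3860 = 1094 W

1.09 kW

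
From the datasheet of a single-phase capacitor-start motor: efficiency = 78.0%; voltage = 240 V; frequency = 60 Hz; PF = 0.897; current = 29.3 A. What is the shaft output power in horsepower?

P_in = V·I·cosφ = 240 × 29.3 × 0.897 = 6308 W
P_out = η·P_in = 0.78 × 6308 = 4920 W
= 4920/746 = 6.6 HP

6.6 HP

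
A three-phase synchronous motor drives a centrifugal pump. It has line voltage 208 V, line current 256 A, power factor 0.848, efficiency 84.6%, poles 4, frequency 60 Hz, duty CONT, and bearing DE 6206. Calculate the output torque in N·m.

351 N·m

P_in = √3·V·I·cosφ = 1.732 × 208 × 256 × 0.848 = 78207 W
P_out = η·P_in = 0.846 × 78207 = 66163 W
n = n_s = 120×60/4 = 1800 rpm (synchronous)
ω = 2π×1800/60 = 188.5 rad/s
τ = P_out/ω = 66163/188.5 = 351 N·m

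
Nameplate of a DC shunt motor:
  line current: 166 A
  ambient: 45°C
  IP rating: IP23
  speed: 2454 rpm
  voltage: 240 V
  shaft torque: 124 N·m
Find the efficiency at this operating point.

ω = 2π × 2454/60 = 257 rad/s; P_out = τω = 124 × 257 = 31868 W
P_in = V·I = 240 × 166 = 39840 W
η = P_out / P_in = 31868 / 39840 = 0.800 = 80.0%

80.0 %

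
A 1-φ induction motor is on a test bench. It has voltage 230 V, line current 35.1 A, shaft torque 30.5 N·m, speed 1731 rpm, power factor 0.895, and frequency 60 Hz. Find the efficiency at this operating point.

ω = 2π × 1731/60 = 181.3 rad/s; P_out = τω = 30.5 × 181.3 = 5530 W
P_in = V·I·cosφ = 230 × 35.1 × 0.895 = 7225 W
η = P_out / P_in = 5530 / 7225 = 0.765 = 76.5%

76.5 %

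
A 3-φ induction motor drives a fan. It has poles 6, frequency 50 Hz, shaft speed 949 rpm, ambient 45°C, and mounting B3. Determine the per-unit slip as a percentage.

n_s = 120f/p = 120×50/6 = 1000 rpm
s = (n_s − n)/n_s = (1000 − 949)/1000 = 0.0510

5.1 %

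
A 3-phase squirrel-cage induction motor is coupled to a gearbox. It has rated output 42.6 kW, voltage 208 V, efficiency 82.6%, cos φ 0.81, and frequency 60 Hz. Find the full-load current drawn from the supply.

177 A

P_out = 42.6 kW = 42600 W
P_in = P_out / η = 42600 / 0.826 = 51574 W
I_L = P_in / (√3·V_L·cosφ) = 51574 / (1.732 × 208 × 0.81) = 177 A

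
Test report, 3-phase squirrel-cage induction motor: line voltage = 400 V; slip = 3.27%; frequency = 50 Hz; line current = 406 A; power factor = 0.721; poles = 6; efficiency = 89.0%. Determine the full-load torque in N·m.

P_in = √3·V·I·cosφ = 1.732 × 400 × 406 × 0.721 = 202801 W
P_out = η·P_in = 0.89 × 202801 = 180493 W
n_s = 120×50/6 = 1000 rpm; n = 1000×(1−0.0327) = 967 rpm
ω = 2π×967/60 = 101.3 rad/s
τ = P_out/ω = 180493/101.3 = 1780 N·m

1780 N·m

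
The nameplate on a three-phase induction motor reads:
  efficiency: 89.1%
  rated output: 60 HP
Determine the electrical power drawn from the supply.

50.2 kW

P_out = 60 × 746 = 44760 W
P_in = P_out/η = 44760/0.891 = 50236 W = 50.2 kW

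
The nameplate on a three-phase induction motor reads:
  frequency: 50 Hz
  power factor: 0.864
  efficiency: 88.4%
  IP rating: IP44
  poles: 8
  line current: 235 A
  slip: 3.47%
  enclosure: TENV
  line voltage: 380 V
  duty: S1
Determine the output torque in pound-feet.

1150 lb·ft

P_in = √3·V·I·cosφ = 1.732 × 380 × 235 × 0.864 = 133633 W
P_out = η·P_in = 0.884 × 133633 = 118132 W
n_s = 120×50/8 = 750 rpm; n = 750×(1−0.0347) = 724 rpm
ω = 2π×724/60 = 75.82 rad/s
τ = P_out/ω = 118132/75.82 = 1558 N·m
In lb·ft: 1558/1.356 = 1150 lb·ft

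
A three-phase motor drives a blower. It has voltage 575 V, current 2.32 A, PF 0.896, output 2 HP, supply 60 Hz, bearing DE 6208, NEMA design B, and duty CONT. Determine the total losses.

578 W

P_in = √3·V·I·cosφ = 1.732×575×2.32×0.896 = 2070 W
P_out = 2×746 = 1492 W
Losses = P_in − P_out = 2070 − 1492 = 578 W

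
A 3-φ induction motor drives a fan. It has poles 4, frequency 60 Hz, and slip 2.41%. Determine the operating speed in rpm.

1757 rpm

n_s = 120f/p = 120×60/4 = 1800 rpm
n = n_s(1 − s) = 1800 × (1 − 0.0241) = 1757 rpm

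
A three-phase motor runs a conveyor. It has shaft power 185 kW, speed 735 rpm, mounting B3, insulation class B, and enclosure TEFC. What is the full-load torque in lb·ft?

ω = 2π × 735/60 = 76.97 rad/s
τ = P/ω = 185000/76.97 = 2404 N·m
In lb·ft: 2404/1.356 = 1770 lb·ft

1770 lb·ft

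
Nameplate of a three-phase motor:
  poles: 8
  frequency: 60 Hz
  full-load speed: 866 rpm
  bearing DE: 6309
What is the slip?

3.78 %

n_s = 120f/p = 120×60/8 = 900 rpm
s = (n_s − n)/n_s = (900 − 866)/900 = 0.0378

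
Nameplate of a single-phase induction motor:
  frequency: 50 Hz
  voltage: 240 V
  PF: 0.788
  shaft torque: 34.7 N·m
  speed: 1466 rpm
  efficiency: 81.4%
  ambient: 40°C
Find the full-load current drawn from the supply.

34.6 A

ω = 2π×1466/60 = 153.5 rad/s; P_out = τω = 34.7 × 153.5 = 5326 W
P_in = P_out / η = 5326 / 0.814 = 6543 W
I = P_in / (V·cosφ) = 6543 / (240 × 0.788) = 34.6 A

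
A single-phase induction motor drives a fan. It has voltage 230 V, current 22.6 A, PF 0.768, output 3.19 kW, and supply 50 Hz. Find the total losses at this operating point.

P_in = V·I·cosφ = 230×22.6×0.768 = 3992 W
P_out = 3190 W
Losses = P_in − P_out = 3992 − 3190 = 802 W

802 W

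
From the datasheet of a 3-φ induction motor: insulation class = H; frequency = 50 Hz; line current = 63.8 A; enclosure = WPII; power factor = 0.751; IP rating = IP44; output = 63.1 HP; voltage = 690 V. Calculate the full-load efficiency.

P_out = 63.1 × 746 = 47073 W
P_in = √3·V_L·I_L·cosφ = 1.732 × 690 × 63.8 × 0.751 = 57261 W
η = P_out / P_in = 47073 / 57261 = 0.822 = 82.2%

82.2 %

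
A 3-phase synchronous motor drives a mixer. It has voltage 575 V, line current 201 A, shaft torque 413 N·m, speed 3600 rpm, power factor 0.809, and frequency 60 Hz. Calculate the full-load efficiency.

ω = 2π × 3600/60 = 377 rad/s; P_out = τω = 413 × 377 = 155701 W
P_in = √3·V_L·I_L·cosφ = 1.732 × 575 × 201 × 0.809 = 161942 W
η = P_out / P_in = 155701 / 161942 = 0.961 = 96.1%

96.1 %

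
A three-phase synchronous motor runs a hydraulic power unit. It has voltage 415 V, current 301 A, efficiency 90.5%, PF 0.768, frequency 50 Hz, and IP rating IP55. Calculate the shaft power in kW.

150 kW

P_in = √3·V·I·cosφ = 1.732 × 415 × 301 × 0.768 = 166159 W
P_out = η·P_in = 0.905 × 166159 = 150374 W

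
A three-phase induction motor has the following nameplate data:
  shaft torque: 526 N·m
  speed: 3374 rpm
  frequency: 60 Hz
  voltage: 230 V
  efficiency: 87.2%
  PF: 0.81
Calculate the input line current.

660 A

ω = 2π×3374/60 = 353.3 rad/s; P_out = τω = 526 × 353.3 = 185836 W
P_in = P_out / η = 185836 / 0.872 = 213115 W
I_L = P_in / (√3·V_L·cosφ) = 213115 / (1.732 × 230 × 0.81) = 660 A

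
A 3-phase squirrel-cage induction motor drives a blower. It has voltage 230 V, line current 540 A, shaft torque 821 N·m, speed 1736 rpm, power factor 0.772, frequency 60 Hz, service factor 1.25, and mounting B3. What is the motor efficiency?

89.9 %

ω = 2π × 1736/60 = 181.8 rad/s; P_out = τω = 821 × 181.8 = 149258 W
P_in = √3·V_L·I_L·cosφ = 1.732 × 230 × 540 × 0.772 = 166068 W
η = P_out / P_in = 149258 / 166068 = 0.899 = 89.9%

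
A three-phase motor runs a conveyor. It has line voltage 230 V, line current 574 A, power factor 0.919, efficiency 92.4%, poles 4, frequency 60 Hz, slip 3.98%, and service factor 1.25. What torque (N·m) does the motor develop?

P_in = √3·V·I·cosφ = 1.732 × 230 × 574 × 0.919 = 210137 W
P_out = η·P_in = 0.924 × 210137 = 194167 W
n_s = 120×60/4 = 1800 rpm; n = 1800×(1−0.0398) = 1728 rpm
ω = 2π×1728/60 = 181 rad/s
τ = P_out/ω = 194167/181 = 1070 N·m

1070 N·m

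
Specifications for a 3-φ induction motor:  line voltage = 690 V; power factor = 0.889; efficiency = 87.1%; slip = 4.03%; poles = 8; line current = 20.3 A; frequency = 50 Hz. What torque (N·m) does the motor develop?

249 N·m

P_in = √3·V·I·cosφ = 1.732 × 690 × 20.3 × 0.889 = 21567 W
P_out = η·P_in = 0.871 × 21567 = 18785 W
n_s = 120×50/8 = 750 rpm; n = 750×(1−0.0403) = 720 rpm
ω = 2π×720/60 = 75.4 rad/s
τ = P_out/ω = 18785/75.4 = 249 N·m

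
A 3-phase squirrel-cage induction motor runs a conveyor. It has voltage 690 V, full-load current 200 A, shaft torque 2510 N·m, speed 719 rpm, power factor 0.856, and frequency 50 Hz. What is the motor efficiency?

ω = 2π × 719/60 = 75.29 rad/s; P_out = τω = 2510 × 75.29 = 188978 W
P_in = √3·V_L·I_L·cosφ = 1.732 × 690 × 200 × 0.856 = 204598 W
η = P_out / P_in = 188978 / 204598 = 0.924 = 92.4%

92.4 %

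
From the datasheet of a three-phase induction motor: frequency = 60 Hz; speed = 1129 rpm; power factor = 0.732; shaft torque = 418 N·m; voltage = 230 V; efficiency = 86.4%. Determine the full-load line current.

ω = 2π×1129/60 = 118.2 rad/s; P_out = τω = 418 × 118.2 = 49408 W
P_in = P_out / η = 49408 / 0.864 = 57185 W
I_L = P_in / (√3·V_L·cosφ) = 57185 / (1.732 × 230 × 0.732) = 196 A

196 A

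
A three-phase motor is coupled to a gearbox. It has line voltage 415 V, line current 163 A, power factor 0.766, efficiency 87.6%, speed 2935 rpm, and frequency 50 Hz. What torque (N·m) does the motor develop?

P_in = √3·V·I·cosφ = 1.732 × 415 × 163 × 0.766 = 89745 W
P_out = η·P_in = 0.876 × 89745 = 78617 W
n = 2935 rpm
ω = 2π×2935/60 = 307.4 rad/s
τ = P_out/ω = 78617/307.4 = 256 N·m

256 N·m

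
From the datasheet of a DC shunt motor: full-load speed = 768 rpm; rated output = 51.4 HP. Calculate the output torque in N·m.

P_out = 51.4 × 746 = 38344 W
ω = 2π × 768/60 = 80.42 rad/s
τ = P_out/ω = 38344/80.42 = 477 N·m

477 N·m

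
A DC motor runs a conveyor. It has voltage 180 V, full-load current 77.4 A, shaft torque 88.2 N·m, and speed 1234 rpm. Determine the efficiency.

81.8 %

ω = 2π × 1234/60 = 129.2 rad/s; P_out = τω = 88.2 × 129.2 = 11395 W
P_in = V·I = 180 × 77.4 = 13932 W
η = P_out / P_in = 11395 / 13932 = 0.818 = 81.8%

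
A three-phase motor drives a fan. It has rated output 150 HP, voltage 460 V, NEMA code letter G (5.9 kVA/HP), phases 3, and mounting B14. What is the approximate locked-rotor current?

S_LR = 5.9 × 150 = 885 kVA
I_LR = S_LR/(√3·V_L) = 885000/(1.732×460) = 1110 A

1110 A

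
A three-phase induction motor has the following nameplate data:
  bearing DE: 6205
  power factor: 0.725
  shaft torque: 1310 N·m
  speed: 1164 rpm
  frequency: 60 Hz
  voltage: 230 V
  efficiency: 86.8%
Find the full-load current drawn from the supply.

ω = 2π×1164/60 = 121.9 rad/s; P_out = τω = 1310 × 121.9 = 159689 W
P_in = P_out / η = 159689 / 0.868 = 183974 W
I_L = P_in / (√3·V_L·cosφ) = 183974 / (1.732 × 230 × 0.725) = 637 A

637 A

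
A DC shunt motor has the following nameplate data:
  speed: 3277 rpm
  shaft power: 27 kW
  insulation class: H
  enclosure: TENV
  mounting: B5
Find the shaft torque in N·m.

ω = 2π × 3277/60 = 343.2 rad/s
τ = P/ω = 27000/343.2 = 78.7 N·m

78.7 N·m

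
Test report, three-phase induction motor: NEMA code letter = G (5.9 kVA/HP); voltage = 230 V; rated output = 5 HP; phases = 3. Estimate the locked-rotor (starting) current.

74.1 A

S_LR = 5.9 × 5 = 29.5 kVA
I_LR = S_LR/(√3·V_L) = 29500/(1.732×230) = 74.1 A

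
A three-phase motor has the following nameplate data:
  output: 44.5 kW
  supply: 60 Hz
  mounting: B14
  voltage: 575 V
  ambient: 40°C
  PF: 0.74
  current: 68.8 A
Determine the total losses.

6.2 kW

P_in = √3·V·I·cosφ = 1.732×575×68.8×0.74 = 50703 W
P_out = 44500 W
Losses = P_in − P_out = 50703 − 44500 = 6203 W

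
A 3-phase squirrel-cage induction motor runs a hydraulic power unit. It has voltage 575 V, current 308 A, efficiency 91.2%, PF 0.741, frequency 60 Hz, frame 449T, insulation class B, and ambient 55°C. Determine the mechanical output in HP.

P_in = √3·V·I·cosφ = 1.732 × 575 × 308 × 0.741 = 227292 W
P_out = η·P_in = 0.912 × 227292 = 207290 W
= 207290/746 = 278 HP

278 HP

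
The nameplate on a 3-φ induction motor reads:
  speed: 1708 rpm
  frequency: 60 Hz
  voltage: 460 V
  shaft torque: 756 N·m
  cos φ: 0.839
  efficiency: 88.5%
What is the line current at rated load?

229 A

ω = 2π×1708/60 = 178.9 rad/s; P_out = τω = 756 × 178.9 = 135248 W
P_in = P_out / η = 135248 / 0.885 = 152823 W
I_L = P_in / (√3·V_L·cosφ) = 152823 / (1.732 × 460 × 0.839) = 229 A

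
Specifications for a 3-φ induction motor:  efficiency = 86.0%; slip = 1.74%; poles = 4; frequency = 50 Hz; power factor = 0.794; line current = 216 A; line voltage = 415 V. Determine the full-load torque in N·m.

687 N·m

P_in = √3·V·I·cosφ = 1.732 × 415 × 216 × 0.794 = 123274 W
P_out = η·P_in = 0.86 × 123274 = 106016 W
n_s = 120×50/4 = 1500 rpm; n = 1500×(1−0.0174) = 1474 rpm
ω = 2π×1474/60 = 154.4 rad/s
τ = P_out/ω = 106016/154.4 = 687 N·m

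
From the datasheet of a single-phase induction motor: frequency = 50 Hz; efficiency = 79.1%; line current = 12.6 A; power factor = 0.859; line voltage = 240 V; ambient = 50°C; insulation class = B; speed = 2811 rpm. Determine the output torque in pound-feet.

5.15 lb·ft

P_in = V·I·cosφ = 240 × 12.6 × 0.859 = 2598 W
P_out = η·P_in = 0.791 × 2598 = 2055 W
n = 2811 rpm
ω = 2π×2811/60 = 294.4 rad/s
τ = P_out/ω = 2055/294.4 = 6.98 N·m
In lb·ft: 6.98/1.356 = 5.15 lb·ft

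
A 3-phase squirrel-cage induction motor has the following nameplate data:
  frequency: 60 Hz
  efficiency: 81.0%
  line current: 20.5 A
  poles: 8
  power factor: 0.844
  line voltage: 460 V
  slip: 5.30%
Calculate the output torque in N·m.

125 N·m

P_in = √3·V·I·cosφ = 1.732 × 460 × 20.5 × 0.844 = 13785 W
P_out = η·P_in = 0.81 × 13785 = 11166 W
n_s = 120×60/8 = 900 rpm; n = 900×(1−0.053) = 852 rpm
ω = 2π×852/60 = 89.22 rad/s
τ = P_out/ω = 11166/89.22 = 125 N·m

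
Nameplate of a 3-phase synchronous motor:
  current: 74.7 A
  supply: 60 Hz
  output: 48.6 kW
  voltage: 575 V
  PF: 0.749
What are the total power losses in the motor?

P_in = √3·V·I·cosφ = 1.732×575×74.7×0.749 = 55721 W
P_out = 48600 W
Losses = P_in − P_out = 55721 − 48600 = 7121 W

7120 W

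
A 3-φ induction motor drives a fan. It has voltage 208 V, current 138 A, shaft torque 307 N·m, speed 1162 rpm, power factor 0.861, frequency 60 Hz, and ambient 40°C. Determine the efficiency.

87.3 %

ω = 2π × 1162/60 = 121.7 rad/s; P_out = τω = 307 × 121.7 = 37362 W
P_in = √3·V_L·I_L·cosφ = 1.732 × 208 × 138 × 0.861 = 42805 W
η = P_out / P_in = 37362 / 42805 = 0.873 = 87.3%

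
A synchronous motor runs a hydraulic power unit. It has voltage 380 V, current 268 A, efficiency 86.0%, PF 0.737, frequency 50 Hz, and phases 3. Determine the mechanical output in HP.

P_in = √3·V·I·cosφ = 1.732 × 380 × 268 × 0.737 = 129997 W
P_out = η·P_in = 0.86 × 129997 = 111797 W
= 111797/746 = 150 HP

150 HP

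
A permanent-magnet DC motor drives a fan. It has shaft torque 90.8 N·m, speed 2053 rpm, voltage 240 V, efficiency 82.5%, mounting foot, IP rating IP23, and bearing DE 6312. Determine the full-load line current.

ω = 2π×2053/60 = 215 rad/s; P_out = τω = 90.8 × 215 = 19522 W
P_in = P_out / η = 19522 / 0.825 = 23663 W
I = P_in / V = 23663 / 240 = 98.6 A

98.6 A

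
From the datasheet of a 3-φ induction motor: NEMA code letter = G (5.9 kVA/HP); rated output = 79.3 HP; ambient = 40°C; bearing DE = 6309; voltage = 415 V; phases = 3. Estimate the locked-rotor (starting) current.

651 A

S_LR = 5.9 × 79.3 = 467.87 kVA
I_LR = S_LR/(√3·V_L) = 467870/(1.732×415) = 651 A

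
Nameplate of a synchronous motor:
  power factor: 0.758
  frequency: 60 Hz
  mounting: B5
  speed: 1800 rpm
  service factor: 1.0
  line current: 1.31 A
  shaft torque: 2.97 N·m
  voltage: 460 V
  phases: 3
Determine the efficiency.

ω = 2π × 1800/60 = 188.5 rad/s; P_out = τω = 2.97 × 188.5 = 560 W
P_in = √3·V_L·I_L·cosφ = 1.732 × 460 × 1.31 × 0.758 = 791 W
η = P_out / P_in = 560 / 791 = 0.708 = 70.8%

70.8 %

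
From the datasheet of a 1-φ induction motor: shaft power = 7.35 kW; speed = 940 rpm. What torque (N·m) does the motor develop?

74.7 N·m

ω = 2π × 940/60 = 98.44 rad/s
τ = P/ω = 7350/98.44 = 74.7 N·m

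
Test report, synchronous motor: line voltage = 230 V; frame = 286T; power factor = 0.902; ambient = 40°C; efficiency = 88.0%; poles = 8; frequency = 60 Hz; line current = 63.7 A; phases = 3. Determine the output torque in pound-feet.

158 lb·ft

P_in = √3·V·I·cosφ = 1.732 × 230 × 63.7 × 0.902 = 22889 W
P_out = η·P_in = 0.88 × 22889 = 20142 W
n = n_s = 120×60/8 = 900 rpm (synchronous)
ω = 2π×900/60 = 94.25 rad/s
τ = P_out/ω = 20142/94.25 = 213.7 N·m
In lb·ft: 213.7/1.356 = 158 lb·ft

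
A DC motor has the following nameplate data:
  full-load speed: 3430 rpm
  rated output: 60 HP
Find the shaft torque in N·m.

125 N·m

P_out = 60 × 746 = 44760 W
ω = 2π × 3430/60 = 359.2 rad/s
τ = P_out/ω = 44760/359.2 = 125 N·m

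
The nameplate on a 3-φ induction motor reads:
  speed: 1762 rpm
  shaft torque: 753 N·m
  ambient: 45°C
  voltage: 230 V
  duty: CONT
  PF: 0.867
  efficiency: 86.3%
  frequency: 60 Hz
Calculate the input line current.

466 A

ω = 2π×1762/60 = 184.5 rad/s; P_out = τω = 753 × 184.5 = 138929 W
P_in = P_out / η = 138929 / 0.863 = 160984 W
I_L = P_in / (√3·V_L·cosφ) = 160984 / (1.732 × 230 × 0.867) = 466 A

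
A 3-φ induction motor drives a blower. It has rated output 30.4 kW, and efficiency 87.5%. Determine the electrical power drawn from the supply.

P_out = 30400 W
P_in = P_out/η = 30400/0.875 = 34743 W = 34.7 kW

34.7 kW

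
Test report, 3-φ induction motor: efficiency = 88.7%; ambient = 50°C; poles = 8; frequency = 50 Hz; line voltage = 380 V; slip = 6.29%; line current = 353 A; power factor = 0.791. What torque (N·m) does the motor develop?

2210 N·m

P_in = √3·V·I·cosφ = 1.732 × 380 × 353 × 0.791 = 183773 W
P_out = η·P_in = 0.887 × 183773 = 163007 W
n_s = 120×50/8 = 750 rpm; n = 750×(1−0.0629) = 703 rpm
ω = 2π×703/60 = 73.62 rad/s
τ = P_out/ω = 163007/73.62 = 2210 N·m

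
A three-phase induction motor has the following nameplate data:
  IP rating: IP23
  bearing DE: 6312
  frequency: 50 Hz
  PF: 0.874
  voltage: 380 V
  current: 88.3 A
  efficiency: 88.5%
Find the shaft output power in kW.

45 kW

P_in = √3·V·I·cosφ = 1.732 × 380 × 88.3 × 0.874 = 50793 W
P_out = η·P_in = 0.885 × 50793 = 44952 W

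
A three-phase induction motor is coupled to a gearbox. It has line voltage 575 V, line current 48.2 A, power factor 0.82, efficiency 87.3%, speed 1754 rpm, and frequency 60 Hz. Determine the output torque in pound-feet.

138 lb·ft

P_in = √3·V·I·cosφ = 1.732 × 575 × 48.2 × 0.82 = 39362 W
P_out = η·P_in = 0.873 × 39362 = 34363 W
n = 1754 rpm
ω = 2π×1754/60 = 183.7 rad/s
τ = P_out/ω = 34363/183.7 = 187.1 N·m
In lb·ft: 187.1/1.356 = 138 lb·ft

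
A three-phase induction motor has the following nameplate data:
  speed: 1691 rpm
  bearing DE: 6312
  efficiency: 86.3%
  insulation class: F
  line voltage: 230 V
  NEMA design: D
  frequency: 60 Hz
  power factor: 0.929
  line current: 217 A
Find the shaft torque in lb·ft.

P_in = √3·V·I·cosφ = 1.732 × 230 × 217 × 0.929 = 80307 W
P_out = η·P_in = 0.863 × 80307 = 69305 W
n = 1691 rpm
ω = 2π×1691/60 = 177.1 rad/s
τ = P_out/ω = 69305/177.1 = 391.3 N·m
In lb·ft: 391.3/1.356 = 289 lb·ft

289 lb·ft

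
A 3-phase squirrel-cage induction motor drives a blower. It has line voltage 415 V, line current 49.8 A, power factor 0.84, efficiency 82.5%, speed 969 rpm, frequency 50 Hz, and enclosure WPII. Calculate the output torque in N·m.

P_in = √3·V·I·cosφ = 1.732 × 415 × 49.8 × 0.84 = 30068 W
P_out = η·P_in = 0.825 × 30068 = 24806 W
n = 969 rpm
ω = 2π×969/60 = 101.5 rad/s
τ = P_out/ω = 24806/101.5 = 244 N·m

244 N·m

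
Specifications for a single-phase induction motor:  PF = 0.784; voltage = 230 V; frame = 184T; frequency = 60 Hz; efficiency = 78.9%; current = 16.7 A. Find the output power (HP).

P_in = V·I·cosφ = 230 × 16.7 × 0.784 = 3011 W
P_out = η·P_in = 0.789 × 3011 = 2376 W
= 2376/746 = 3.18 HP

3.18 HP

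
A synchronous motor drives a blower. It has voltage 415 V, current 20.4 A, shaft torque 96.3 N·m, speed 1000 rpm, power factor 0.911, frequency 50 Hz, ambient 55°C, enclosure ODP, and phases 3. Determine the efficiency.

ω = 2π × 1000/60 = 104.7 rad/s; P_out = τω = 96.3 × 104.7 = 10083 W
P_in = √3·V_L·I_L·cosφ = 1.732 × 415 × 20.4 × 0.911 = 13358 W
η = P_out / P_in = 10083 / 13358 = 0.755 = 75.5%

75.5 %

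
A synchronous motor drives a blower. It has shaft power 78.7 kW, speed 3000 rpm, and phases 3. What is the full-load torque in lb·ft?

ω = 2π × 3000/60 = 314.2 rad/s
τ = P/ω = 78700/314.2 = 250.5 N·m
In lb·ft: 250.5/1.356 = 185 lb·ft

185 lb·ft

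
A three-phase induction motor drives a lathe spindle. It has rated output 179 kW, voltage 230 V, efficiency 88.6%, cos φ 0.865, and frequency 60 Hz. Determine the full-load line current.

P_out = 179 kW = 179000 W
P_in = P_out / η = 179000 / 0.886 = 202032 W
I_L = P_in / (√3·V_L·cosφ) = 202032 / (1.732 × 230 × 0.865) = 586 A

586 A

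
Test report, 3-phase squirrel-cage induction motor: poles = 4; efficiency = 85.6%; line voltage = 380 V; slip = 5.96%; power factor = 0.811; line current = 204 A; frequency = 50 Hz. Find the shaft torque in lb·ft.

465 lb·ft

P_in = √3·V·I·cosφ = 1.732 × 380 × 204 × 0.811 = 108889 W
P_out = η·P_in = 0.856 × 108889 = 93209 W
n_s = 120×50/4 = 1500 rpm; n = 1500×(1−0.0596) = 1411 rpm
ω = 2π×1411/60 = 147.8 rad/s
τ = P_out/ω = 93209/147.8 = 630.6 N·m
In lb·ft: 630.6/1.356 = 465 lb·ft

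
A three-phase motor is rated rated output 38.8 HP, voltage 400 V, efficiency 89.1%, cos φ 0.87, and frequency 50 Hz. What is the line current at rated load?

P_out = 38.8 × 746 = 28945 W
P_in = P_out / η = 28945 / 0.891 = 32486 W
I_L = P_in / (√3·V_L·cosφ) = 32486 / (1.732 × 400 × 0.87) = 53.9 A

53.9 A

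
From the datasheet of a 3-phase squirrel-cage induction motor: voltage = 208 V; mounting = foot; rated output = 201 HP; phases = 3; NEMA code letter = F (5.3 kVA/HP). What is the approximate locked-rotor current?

2960 A

S_LR = 5.3 × 201 = 1065.3 kVA
I_LR = S_LR/(√3·V_L) = 1065300/(1.732×208) = 2960 A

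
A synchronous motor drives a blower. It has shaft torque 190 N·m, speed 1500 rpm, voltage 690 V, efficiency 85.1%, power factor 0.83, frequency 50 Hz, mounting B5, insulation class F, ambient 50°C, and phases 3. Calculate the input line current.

ω = 2π×1500/60 = 157.1 rad/s; P_out = τω = 190 × 157.1 = 29849 W
P_in = P_out / η = 29849 / 0.851 = 35075 W
I_L = P_in / (√3·V_L·cosφ) = 35075 / (1.732 × 690 × 0.83) = 35.4 A

35.4 A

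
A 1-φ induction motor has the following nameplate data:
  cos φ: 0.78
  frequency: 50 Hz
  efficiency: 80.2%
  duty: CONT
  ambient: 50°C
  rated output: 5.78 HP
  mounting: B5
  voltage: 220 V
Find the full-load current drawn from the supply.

31.3 A

P_out = 5.78 × 746 = 4312 W
P_in = P_out / η = 4312 / 0.802 = 5377 W
I = P_in / (V·cosφ) = 5377 / (220 × 0.78) = 31.3 A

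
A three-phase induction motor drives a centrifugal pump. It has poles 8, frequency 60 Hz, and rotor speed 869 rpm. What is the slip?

n_s = 120f/p = 120×60/8 = 900 rpm
s = (n_s − n)/n_s = (900 − 869)/900 = 0.0344

3.4 %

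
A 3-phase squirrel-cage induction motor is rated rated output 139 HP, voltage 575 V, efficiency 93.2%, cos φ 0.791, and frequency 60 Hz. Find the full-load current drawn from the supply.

141 A

P_out = 139 × 746 = 103694 W
P_in = P_out / η = 103694 / 0.932 = 111260 W
I_L = P_in / (√3·V_L·cosφ) = 111260 / (1.732 × 575 × 0.791) = 141 A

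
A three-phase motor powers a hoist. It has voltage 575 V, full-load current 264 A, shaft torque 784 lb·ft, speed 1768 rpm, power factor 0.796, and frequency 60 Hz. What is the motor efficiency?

94.0 %

τ = 784 lb·ft × 1.356 = 1063 N·m
ω = 2π × 1768/60 = 185.1 rad/s; P_out = τω = 1063 × 185.1 = 196761 W
P_in = √3·V_L·I_L·cosφ = 1.732 × 575 × 264 × 0.796 = 209282 W
η = P_out / P_in = 196761 / 209282 = 0.940 = 94.0%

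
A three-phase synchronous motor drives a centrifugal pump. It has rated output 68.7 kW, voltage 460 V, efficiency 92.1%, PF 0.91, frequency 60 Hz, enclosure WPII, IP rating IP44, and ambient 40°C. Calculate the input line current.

103 A

P_out = 68.7 kW = 68700 W
P_in = P_out / η = 68700 / 0.921 = 74593 W
I_L = P_in / (√3·V_L·cosφ) = 74593 / (1.732 × 460 × 0.91) = 103 A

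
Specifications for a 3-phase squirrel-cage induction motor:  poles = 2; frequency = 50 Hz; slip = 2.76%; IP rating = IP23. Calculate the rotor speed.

n_s = 120f/p = 120×50/2 = 3000 rpm
n = n_s(1 − s) = 3000 × (1 − 0.0276) = 2917 rpm

2917 rpm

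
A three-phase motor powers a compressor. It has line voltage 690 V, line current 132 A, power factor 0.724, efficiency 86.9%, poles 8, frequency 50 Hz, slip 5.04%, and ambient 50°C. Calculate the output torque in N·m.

1330 N·m

P_in = √3·V·I·cosφ = 1.732 × 690 × 132 × 0.724 = 114211 W
P_out = η·P_in = 0.869 × 114211 = 99249 W
n_s = 120×50/8 = 750 rpm; n = 750×(1−0.0504) = 712 rpm
ω = 2π×712/60 = 74.56 rad/s
τ = P_out/ω = 99249/74.56 = 1330 N·m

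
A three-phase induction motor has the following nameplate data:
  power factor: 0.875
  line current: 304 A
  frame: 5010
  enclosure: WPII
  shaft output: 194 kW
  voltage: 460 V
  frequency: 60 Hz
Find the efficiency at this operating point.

91.5 %

P_out = 194 kW = 194000 W
P_in = √3·V_L·I_L·cosφ = 1.732 × 460 × 304 × 0.875 = 211928 W
η = P_out / P_in = 194000 / 211928 = 0.915 = 91.5%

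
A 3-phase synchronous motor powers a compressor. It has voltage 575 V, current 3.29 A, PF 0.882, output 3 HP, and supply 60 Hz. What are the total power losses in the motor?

P_in = √3·V·I·cosφ = 1.732×575×3.29×0.882 = 2890 W
P_out = 3×746 = 2238 W
Losses = P_in − P_out = 2890 − 2238 = 652 W

652 W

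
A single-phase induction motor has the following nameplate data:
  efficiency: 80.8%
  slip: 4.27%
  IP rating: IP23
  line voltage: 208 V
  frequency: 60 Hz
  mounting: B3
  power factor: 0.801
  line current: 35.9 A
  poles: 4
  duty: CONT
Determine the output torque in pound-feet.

P_in = V·I·cosφ = 208 × 35.9 × 0.801 = 5981 W
P_out = η·P_in = 0.808 × 5981 = 4833 W
n_s = 120×60/4 = 1800 rpm; n = 1800×(1−0.0427) = 1723 rpm
ω = 2π×1723/60 = 180.4 rad/s
τ = P_out/ω = 4833/180.4 = 26.79 N·m
In lb·ft: 26.79/1.356 = 19.8 lb·ft

19.8 lb·ft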